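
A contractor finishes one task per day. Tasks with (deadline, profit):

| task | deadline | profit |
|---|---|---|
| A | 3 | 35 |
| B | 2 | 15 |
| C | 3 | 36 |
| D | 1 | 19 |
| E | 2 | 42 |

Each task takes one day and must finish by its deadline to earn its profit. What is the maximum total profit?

Profit order: E=42 C=36 A=35 D=19 B=15
Assign: E→slot 2, C→slot 3, A→slot 1, D skipped, B skipped.
Slots: [1:A] [2:E] [3:C]
Profit = 35 + 42 + 36 = 113

113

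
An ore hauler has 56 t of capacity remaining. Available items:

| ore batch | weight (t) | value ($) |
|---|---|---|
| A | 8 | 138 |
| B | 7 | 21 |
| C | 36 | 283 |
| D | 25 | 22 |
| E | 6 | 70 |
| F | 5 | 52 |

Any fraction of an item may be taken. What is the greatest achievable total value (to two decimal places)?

Order: A (138/8=17.25) > E (70/6=11.67) > F (52/5=10.40) > C (283/36=7.86) > B (21/7=3.00) > D (22/25=0.88)
Fill: take A (8 @ 138) → take E (6 @ 70) → take F (5 @ 52) → take C (36 @ 283) → take 1/7 of B → 3.00; 56/56 used.
Total value = 546.00

546.00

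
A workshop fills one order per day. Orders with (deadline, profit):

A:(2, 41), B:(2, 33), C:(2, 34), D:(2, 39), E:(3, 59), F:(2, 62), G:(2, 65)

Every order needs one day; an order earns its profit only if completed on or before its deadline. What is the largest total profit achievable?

Profit order: G=65 F=62 E=59 A=41 D=39 C=34 B=33
Assign: G→slot 2, F→slot 1, E→slot 3, A skipped, D skipped, C skipped, B skipped.
Slots: [1:F] [2:G] [3:E]
Profit = 62 + 65 + 59 = 186

186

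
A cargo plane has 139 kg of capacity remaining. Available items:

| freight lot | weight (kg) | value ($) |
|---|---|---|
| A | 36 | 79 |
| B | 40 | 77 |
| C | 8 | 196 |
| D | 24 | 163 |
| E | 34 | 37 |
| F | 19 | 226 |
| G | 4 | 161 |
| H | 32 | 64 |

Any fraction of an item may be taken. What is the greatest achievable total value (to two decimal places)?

919.80

Order: G (161/4=40.25) > C (196/8=24.50) > F (226/19=11.89) > D (163/24=6.79) > A (79/36=2.19) > H (64/32=2.00) > B (77/40=1.93) > E (37/34=1.09)
Fill: take G (4 @ 161) → take C (8 @ 196) → take F (19 @ 226) → take D (24 @ 163) → take A (36 @ 79) → take H (32 @ 64) → take 16/40 of B → 30.80; 139/139 used.
Total value = 919.80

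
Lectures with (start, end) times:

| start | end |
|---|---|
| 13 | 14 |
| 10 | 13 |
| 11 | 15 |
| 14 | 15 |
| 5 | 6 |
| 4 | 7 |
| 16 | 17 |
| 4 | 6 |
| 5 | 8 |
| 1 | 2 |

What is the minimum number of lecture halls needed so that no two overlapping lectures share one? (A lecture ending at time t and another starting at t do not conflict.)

4

Count concurrent intervals with a sweep; the peak is the room count.
starts: [1, 4, 4, 5, 5, 10, 11, 13, 14, 16]
ends:   [2, 6, 6, 7, 8, 13, 14, 15, 15, 17]
s1→1 e2→0 s4→1 s4→2 s5→3 s5→4  — peak 4.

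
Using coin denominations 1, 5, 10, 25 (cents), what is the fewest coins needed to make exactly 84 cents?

84 = 3×25 + 1×5 + 4×1
Total coins = 3 + 1 + 4 = 8

8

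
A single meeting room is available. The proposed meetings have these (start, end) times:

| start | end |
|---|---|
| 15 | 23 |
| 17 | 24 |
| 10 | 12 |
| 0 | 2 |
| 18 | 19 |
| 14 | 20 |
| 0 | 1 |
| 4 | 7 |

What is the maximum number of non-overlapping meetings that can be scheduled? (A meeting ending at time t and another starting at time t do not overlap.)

4

Sorted by end: (0,1)  (0,2)  (4,7)  (10,12)  (18,19)  (14,20)  (15,23)  (17,24)
take (0,1); take (4,7); take (10,12); take (18,19); skip (15,23).
Selected 4 meetings.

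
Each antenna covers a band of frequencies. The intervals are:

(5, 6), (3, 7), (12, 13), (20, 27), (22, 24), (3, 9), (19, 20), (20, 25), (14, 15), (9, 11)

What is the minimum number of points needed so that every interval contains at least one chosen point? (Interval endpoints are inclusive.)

6

Process intervals by earliest right end; each time one isn't hit yet, stab at its right endpoint.
Sorted: [5,6] [3,7] [3,9] [9,11] [12,13] [14,15] [19,20] [22,24] [20,25] [20,27]
{[5,6],[3,7],[3,9]} hit by 6; {[9,11]} hit by 11; {[12,13]} hit by 13; {[14,15]} hit by 15; {[19,20]} hit by 20; {[22,24],[20,25],[20,27]} hit by 24.
Points: 6, 11, 13, 15, 20, 24 (6 total).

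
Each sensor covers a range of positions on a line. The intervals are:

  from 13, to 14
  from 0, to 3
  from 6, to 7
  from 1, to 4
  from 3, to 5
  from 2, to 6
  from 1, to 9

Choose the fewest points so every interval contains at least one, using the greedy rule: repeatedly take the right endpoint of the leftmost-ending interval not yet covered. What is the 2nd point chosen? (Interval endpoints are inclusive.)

By right end: [0,3]  [1,4]  [3,5]  [2,6]  [6,7]  [1,9]  [13,14]
[0,3] uncovered → point at 3; [6,7] uncovered → point at 7; [13,14] uncovered → point at 14.
Points: 3, 7, 14 (3 total).

7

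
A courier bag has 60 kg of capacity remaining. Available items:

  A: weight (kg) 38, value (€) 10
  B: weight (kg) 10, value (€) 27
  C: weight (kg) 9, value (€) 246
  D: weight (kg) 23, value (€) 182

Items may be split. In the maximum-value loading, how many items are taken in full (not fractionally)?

Order: C (246/9=27.33) > D (182/23=7.91) > B (27/10=2.70) > A (10/38=0.26)
Fill: take C (9 @ 246) → take D (23 @ 182) → take B (10 @ 27) → take 18/38 of A → 4.74; 60/60 used.
3 item(s) taken whole; one partial (take 18/38 of A).

3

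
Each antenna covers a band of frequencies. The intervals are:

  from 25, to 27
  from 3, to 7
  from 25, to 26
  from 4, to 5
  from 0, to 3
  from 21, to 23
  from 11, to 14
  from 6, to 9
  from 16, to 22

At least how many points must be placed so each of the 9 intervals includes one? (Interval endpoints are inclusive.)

Process intervals by earliest right end; each time one isn't hit yet, stab at its right endpoint.
Sorted: [0,3] [4,5] [3,7] [6,9] [11,14] [16,22] [21,23] [25,26] [25,27]
{[0,3]} hit by 3; {[4,5],[3,7]} hit by 5; {[6,9]} hit by 9; {[11,14]} hit by 14; {[16,22],[21,23]} hit by 22; {[25,26],[25,27]} hit by 26.
Points: 3, 5, 9, 14, 22, 26 (6 total).

6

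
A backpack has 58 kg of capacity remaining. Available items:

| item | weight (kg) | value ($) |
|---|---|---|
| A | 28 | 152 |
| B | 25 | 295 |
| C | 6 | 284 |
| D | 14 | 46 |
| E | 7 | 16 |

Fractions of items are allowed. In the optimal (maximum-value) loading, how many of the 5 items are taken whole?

Greedy by value/weight ratio, highest first.
Order: C (284/6=47.33) > B (295/25=11.80) > A (152/28=5.43) > D (46/14=3.29) > E (16/7=2.29)
Fill: take C (6 @ 284) → take B (25 @ 295) → take 27/28 of A → 146.57; 58/58 used.
2 item(s) taken whole; one partial (take 27/28 of A).

2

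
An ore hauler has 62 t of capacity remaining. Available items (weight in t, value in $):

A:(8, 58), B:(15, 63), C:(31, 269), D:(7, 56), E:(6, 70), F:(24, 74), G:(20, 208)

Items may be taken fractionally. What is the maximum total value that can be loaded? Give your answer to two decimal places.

Order: E (70/6=11.67) > G (208/20=10.40) > C (269/31=8.68) > D (56/7=8.00) > A (58/8=7.25) > B (63/15=4.20) > F (74/24=3.08)
Fill: take E (6 @ 70) → take G (20 @ 208) → take C (31 @ 269) → take 5/7 of D → 40.00; 62/62 used.
Total value = 587.00

587.00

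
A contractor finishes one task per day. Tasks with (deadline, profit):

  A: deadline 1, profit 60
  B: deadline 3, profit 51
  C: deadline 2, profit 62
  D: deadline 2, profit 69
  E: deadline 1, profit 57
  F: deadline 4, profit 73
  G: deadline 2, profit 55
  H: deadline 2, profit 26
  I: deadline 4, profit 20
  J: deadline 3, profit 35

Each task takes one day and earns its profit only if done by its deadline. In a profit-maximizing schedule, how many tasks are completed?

Take jobs in profit order; each goes to the latest open slot no later than its deadline.
Profit order: F=73 D=69 C=62 A=60 E=57 G=55 B=51 J=35 H=26 I=20
Assign: F→slot 4, D→slot 2, C→slot 1, A skipped, E skipped, G skipped, B→slot 3, J skipped, H skipped, I skipped.
Slots: [1:C] [2:D] [3:B] [4:F]
4 of 10 scheduled.

4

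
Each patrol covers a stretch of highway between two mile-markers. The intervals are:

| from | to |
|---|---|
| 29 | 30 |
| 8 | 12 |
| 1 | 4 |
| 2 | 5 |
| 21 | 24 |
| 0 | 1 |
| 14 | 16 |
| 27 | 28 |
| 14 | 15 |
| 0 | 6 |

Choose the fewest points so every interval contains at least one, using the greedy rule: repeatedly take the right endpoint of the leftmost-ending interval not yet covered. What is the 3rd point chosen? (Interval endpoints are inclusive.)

Sort by right endpoint; whenever an interval is uncovered, place a point at its right end.
Sorted: [0,1] [1,4] [2,5] [0,6] [8,12] [14,15] [14,16] [21,24] [27,28] [29,30]
{[0,1],[1,4]} hit by 1; {[2,5],[0,6]} hit by 5; {[8,12]} hit by 12; {[14,15],[14,16]} hit by 15; {[21,24]} hit by 24; {[27,28]} hit by 28; {[29,30]} hit by 30.
Points: 1, 5, 12, 15, 24, 28, 30 (7 total).

12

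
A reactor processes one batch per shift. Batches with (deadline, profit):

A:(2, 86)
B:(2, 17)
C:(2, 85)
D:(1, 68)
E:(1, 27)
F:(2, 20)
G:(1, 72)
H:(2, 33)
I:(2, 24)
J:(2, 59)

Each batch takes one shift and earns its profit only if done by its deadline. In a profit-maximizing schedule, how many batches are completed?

2

Take jobs in profit order; each goes to the latest open slot no later than its deadline.
By profit: A(d2,86), C(d2,85), G(d1,72), D(d1,68), J(d2,59), H(d2,33), E(d1,27), I(d2,24), F(d2,20), B(d2,17)
A→slot 2; C→slot 1; G skipped; D skipped; J skipped; H skipped; E skipped; I skipped; F skipped; B skipped.
2 of 10 scheduled.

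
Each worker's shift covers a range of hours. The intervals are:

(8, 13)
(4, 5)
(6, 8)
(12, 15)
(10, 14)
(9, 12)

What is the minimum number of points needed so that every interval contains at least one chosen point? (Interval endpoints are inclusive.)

3

Sort by right endpoint; whenever an interval is uncovered, place a point at its right end.
Sorted: [4,5] [6,8] [9,12] [8,13] [10,14] [12,15]
{[4,5]} hit by 5; {[6,8]} hit by 8; {[9,12],[8,13],[10,14],[12,15]} hit by 12.
Points: 5, 8, 12 (3 total).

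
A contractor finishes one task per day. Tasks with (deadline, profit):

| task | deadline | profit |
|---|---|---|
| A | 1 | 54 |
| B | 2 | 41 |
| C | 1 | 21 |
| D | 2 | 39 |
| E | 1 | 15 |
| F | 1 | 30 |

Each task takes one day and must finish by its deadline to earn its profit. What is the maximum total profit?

95

Profit order: A=54 B=41 D=39 F=30 C=21 E=15
Assign: A→slot 1, B→slot 2, D skipped, F skipped, C skipped, E skipped.
Slots: [1:A] [2:B]
Profit = 54 + 41 = 95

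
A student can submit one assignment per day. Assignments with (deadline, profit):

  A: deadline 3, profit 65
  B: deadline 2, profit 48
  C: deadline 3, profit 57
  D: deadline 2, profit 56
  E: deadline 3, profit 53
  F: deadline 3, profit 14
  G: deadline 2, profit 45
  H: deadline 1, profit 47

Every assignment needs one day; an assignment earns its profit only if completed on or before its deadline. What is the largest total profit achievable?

By profit: A(d3,65), C(d3,57), D(d2,56), E(d3,53), B(d2,48), H(d1,47), G(d2,45), F(d3,14)
A→slot 3; C→slot 2; D→slot 1; E skipped; B skipped; H skipped; G skipped; F skipped.
Profit = 56 + 57 + 65 = 178

178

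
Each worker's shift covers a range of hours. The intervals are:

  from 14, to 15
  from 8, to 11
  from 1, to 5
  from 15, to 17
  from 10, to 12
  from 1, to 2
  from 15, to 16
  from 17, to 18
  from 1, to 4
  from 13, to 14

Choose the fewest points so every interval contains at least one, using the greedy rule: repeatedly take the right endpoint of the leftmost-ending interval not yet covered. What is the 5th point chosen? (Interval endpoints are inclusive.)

18

Sorted: [1,2] [1,4] [1,5] [8,11] [10,12] [13,14] [14,15] [15,16] [15,17] [17,18]
{[1,2],[1,4],[1,5]} hit by 2; {[8,11],[10,12]} hit by 11; {[13,14],[14,15]} hit by 14; {[15,16],[15,17]} hit by 16; {[17,18]} hit by 18.
Points: 2, 11, 14, 16, 18 (5 total).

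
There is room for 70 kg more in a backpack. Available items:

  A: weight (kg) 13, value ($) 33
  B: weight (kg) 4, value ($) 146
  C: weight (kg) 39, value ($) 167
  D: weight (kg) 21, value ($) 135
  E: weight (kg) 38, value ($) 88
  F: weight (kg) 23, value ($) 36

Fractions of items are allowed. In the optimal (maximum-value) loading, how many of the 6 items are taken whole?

3

Sort by value per unit weight and fill in that order.
Order: B (146/4=36.50) > D (135/21=6.43) > C (167/39=4.28) > A (33/13=2.54) > E (88/38=2.32) > F (36/23=1.57)
Fill: take B (4 @ 146) → take D (21 @ 135) → take C (39 @ 167) → take 6/13 of A → 15.23; 70/70 used.
3 item(s) taken whole; one partial (take 6/13 of A).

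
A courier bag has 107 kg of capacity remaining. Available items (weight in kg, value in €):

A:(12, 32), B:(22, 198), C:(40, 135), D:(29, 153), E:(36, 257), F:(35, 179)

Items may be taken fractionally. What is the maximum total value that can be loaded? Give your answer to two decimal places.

Ratios (sorted): B 9.00, E 7.14, D 5.28, F 5.11, C 3.38, A 2.67
take B (22 @ 198); take E (36 @ 257); take D (29 @ 153); take 20/35 of F → 102.29. Capacity used 107/107.
Total value = 710.29

710.29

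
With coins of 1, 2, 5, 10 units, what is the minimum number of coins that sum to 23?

Greedy: take as many of the largest coin as possible, then repeat with the remainder.
23 = 2×10 + 1×2 + 1×1
Total coins = 2 + 1 + 1 = 4

4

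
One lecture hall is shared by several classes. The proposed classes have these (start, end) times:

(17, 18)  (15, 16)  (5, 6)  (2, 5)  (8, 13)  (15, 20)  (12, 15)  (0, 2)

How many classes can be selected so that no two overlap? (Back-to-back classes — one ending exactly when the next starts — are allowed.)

6

Greedy by earliest finish: after sorting by end time, pick each interval compatible with the last pick.
By end time: (0,2), (2,5), (5,6), (8,13), (12,15), (15,16), (17,18), (15,20).
Pick (0,2); next start ≥ 2 → (2,5); next start ≥ 5 → (5,6); next start ≥ 6 → (8,13); next start ≥ 13 → (15,16); next start ≥ 16 → (17,18).
Selected 6 classes.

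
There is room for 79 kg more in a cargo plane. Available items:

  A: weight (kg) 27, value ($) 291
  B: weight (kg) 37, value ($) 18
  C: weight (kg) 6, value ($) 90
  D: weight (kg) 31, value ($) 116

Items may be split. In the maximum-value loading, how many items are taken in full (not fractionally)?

Sort by value per unit weight and fill in that order.
Ratios (sorted): C 15.00, A 10.78, D 3.74, B 0.49
take C (6 @ 90); take A (27 @ 291); take D (31 @ 116); take 15/37 of B → 7.30. Capacity used 79/79.
3 item(s) taken whole; one partial (take 15/37 of B).

3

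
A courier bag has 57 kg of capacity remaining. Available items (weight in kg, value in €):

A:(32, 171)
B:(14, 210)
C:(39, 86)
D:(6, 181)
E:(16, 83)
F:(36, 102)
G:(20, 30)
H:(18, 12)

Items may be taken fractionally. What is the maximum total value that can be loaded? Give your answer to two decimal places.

Ratios (sorted): D 30.17, B 15.00, A 5.34, E 5.19, F 2.83, C 2.21, G 1.50, H 0.67
take D (6 @ 181); take B (14 @ 210); take A (32 @ 171); take 5/16 of E → 25.94. Capacity used 57/57.
Total value = 587.94

587.94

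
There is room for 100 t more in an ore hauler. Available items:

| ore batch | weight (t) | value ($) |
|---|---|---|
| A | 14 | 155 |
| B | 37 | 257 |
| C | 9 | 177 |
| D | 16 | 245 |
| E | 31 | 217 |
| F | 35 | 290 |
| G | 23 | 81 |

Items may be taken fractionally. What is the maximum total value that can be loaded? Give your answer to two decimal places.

1049.00

Order: C (177/9=19.67) > D (245/16=15.31) > A (155/14=11.07) > F (290/35=8.29) > E (217/31=7.00) > B (257/37=6.95) > G (81/23=3.52)
Fill: take C (9 @ 177) → take D (16 @ 245) → take A (14 @ 155) → take F (35 @ 290) → take 26/31 of E → 182.00; 100/100 used.
Total value = 1049.00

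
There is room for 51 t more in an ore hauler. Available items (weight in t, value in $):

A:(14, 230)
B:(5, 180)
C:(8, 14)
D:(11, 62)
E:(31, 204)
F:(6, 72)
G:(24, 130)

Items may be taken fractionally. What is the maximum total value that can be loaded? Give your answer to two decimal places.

653.10

Sort by value per unit weight and fill in that order.
Ratios (sorted): B 36.00, A 16.43, F 12.00, E 6.58, D 5.64, G 5.42, C 1.75
take B (5 @ 180); take A (14 @ 230); take F (6 @ 72); take 26/31 of E → 171.10. Capacity used 51/51.
Total value = 653.10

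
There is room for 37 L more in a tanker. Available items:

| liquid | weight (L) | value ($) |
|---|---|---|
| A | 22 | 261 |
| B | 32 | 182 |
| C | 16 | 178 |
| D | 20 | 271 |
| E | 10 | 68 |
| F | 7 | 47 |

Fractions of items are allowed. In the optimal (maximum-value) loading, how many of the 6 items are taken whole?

1

Sort by value per unit weight and fill in that order.
Ratios (sorted): D 13.55, A 11.86, C 11.12, E 6.80, F 6.71, B 5.69
take D (20 @ 271); take 17/22 of A → 201.68. Capacity used 37/37.
1 item(s) taken whole; one partial (take 17/22 of A).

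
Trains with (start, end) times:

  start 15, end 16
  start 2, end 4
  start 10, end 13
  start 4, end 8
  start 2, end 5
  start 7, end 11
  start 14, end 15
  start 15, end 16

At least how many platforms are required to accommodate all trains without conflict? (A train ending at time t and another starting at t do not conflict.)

Count concurrent intervals with a sweep; the peak is the room count.
starts: [2, 2, 4, 7, 10, 14, 15, 15]
ends:   [4, 5, 8, 11, 13, 15, 16, 16]
s2→1 s2→2  — peak 2.

2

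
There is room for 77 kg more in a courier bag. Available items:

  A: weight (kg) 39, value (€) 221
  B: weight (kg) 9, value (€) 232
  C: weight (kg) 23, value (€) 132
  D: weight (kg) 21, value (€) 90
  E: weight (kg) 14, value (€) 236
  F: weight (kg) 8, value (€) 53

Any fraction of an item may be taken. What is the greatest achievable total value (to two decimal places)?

Sort by value per unit weight and fill in that order.
Order: B (232/9=25.78) > E (236/14=16.86) > F (53/8=6.62) > C (132/23=5.74) > A (221/39=5.67) > D (90/21=4.29)
Fill: take B (9 @ 232) → take E (14 @ 236) → take F (8 @ 53) → take C (23 @ 132) → take 23/39 of A → 130.33; 77/77 used.
Total value = 783.33

783.33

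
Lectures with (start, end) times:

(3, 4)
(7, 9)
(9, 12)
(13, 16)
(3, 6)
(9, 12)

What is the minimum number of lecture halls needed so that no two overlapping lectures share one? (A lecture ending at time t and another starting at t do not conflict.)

The answer is the maximum number of intervals overlapping at any instant.
Events (time:±→running): 3:+→1 3:+→2 … peak 2.

2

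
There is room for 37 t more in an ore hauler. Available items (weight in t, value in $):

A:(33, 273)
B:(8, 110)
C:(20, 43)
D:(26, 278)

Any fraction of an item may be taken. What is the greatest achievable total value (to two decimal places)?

Order: B (110/8=13.75) > D (278/26=10.69) > A (273/33=8.27) > C (43/20=2.15)
Fill: take B (8 @ 110) → take D (26 @ 278) → take 3/33 of A → 24.82; 37/37 used.
Total value = 412.82

412.82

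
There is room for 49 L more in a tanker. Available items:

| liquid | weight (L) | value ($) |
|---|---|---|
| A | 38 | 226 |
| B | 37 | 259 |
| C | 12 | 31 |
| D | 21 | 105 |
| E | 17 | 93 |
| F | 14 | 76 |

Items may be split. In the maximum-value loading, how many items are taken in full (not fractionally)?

Sort by value per unit weight and fill in that order.
Ratios (sorted): B 7.00, A 5.95, E 5.47, F 5.43, D 5.00, C 2.58
take B (37 @ 259); take 12/38 of A → 71.37. Capacity used 49/49.
1 item(s) taken whole; one partial (take 12/38 of A).

1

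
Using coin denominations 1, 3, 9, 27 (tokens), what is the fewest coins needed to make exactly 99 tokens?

Use the largest denomination that fits, subtract, and repeat.
99 − 3×27→18 − 2×9→0
Total coins = 3 + 2 = 5

5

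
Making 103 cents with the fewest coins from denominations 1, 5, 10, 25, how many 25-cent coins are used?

Greedy: take as many of the largest coin as possible, then repeat with the remainder.
103 = 4×25 + 3×1
Count of 25: 4

4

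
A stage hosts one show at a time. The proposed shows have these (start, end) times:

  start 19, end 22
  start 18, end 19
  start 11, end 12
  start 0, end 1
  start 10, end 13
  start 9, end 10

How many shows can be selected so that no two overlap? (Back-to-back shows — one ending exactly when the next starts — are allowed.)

Sort by end time and greedily take each interval whose start is ≥ the last chosen end.
Sorted by end: (0,1)  (9,10)  (11,12)  (10,13)  (18,19)  (19,22)
take (0,1); take (9,10); take (11,12); take (18,19); take (19,22).
Selected 5 shows.

5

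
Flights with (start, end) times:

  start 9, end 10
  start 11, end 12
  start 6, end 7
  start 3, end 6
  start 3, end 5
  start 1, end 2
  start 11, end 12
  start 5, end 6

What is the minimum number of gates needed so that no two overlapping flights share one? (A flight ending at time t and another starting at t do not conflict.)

The answer is the maximum number of intervals overlapping at any instant.
starts: [1, 3, 3, 5, 6, 9, 11, 11]
ends:   [2, 5, 6, 6, 7, 10, 12, 12]
s1→1 e2→0 s3→1 s3→2  — peak 2.

2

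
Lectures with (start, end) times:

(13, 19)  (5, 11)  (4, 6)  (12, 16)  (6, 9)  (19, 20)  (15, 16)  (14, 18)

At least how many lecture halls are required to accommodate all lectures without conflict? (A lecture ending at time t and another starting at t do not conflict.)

4

Events (time:±→running): 4:+→1 5:+→2 6:-→1 6:+→2 9:-→1 11:-→0 12:+→1 13:+→2 14:+→3 15:+→4 … peak 4.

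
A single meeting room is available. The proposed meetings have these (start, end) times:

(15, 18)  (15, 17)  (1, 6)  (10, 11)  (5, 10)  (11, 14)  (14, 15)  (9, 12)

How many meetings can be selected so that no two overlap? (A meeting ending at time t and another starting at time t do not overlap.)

Greedy by earliest finish: after sorting by end time, pick each interval compatible with the last pick.
Sorted by end: (1,6)  (5,10)  (10,11)  (9,12)  (11,14)  (14,15)  (15,17)  (15,18)
take (1,6); take (10,11); skip (9,12); take (11,14); take (14,15); take (15,17).
Selected 5 meetings.

5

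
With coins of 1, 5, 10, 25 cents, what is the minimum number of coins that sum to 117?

8

117 − 4×25→17 − 1×10→7 − 1×5→2 − 2×1→0
Total coins = 4 + 1 + 1 + 2 = 8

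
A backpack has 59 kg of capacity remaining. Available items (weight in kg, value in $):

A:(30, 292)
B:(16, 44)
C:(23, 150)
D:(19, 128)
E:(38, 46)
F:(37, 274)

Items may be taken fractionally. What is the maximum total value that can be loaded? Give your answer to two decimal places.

506.76

Order: A (292/30=9.73) > F (274/37=7.41) > D (128/19=6.74) > C (150/23=6.52) > B (44/16=2.75) > E (46/38=1.21)
Fill: take A (30 @ 292) → take 29/37 of F → 214.76; 59/59 used.
Total value = 506.76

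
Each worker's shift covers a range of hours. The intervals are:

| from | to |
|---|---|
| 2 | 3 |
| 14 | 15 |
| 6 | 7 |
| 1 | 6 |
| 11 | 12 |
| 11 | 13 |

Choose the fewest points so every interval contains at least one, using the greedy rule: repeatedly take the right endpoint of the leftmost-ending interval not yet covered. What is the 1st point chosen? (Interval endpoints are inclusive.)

Sort by right endpoint; whenever an interval is uncovered, place a point at its right end.
Sorted: [2,3] [1,6] [6,7] [11,12] [11,13] [14,15]
{[2,3],[1,6]} hit by 3; {[6,7]} hit by 7; {[11,12],[11,13]} hit by 12; {[14,15]} hit by 15.
Points: 3, 7, 12, 15 (4 total).

3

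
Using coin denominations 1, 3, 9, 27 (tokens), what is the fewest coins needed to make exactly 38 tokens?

4

Greedy: take as many of the largest coin as possible, then repeat with the remainder.
38 − 1×27→11 − 1×9→2 − 2×1→0
Total coins = 1 + 1 + 2 = 4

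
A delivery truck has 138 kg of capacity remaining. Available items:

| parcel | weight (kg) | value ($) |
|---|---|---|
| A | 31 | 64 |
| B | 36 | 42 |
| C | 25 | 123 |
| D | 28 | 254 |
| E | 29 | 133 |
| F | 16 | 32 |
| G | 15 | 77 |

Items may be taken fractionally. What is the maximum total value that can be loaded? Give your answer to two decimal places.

Order: D (254/28=9.07) > G (77/15=5.13) > C (123/25=4.92) > E (133/29=4.59) > A (64/31=2.06) > F (32/16=2.00) > B (42/36=1.17)
Fill: take D (28 @ 254) → take G (15 @ 77) → take C (25 @ 123) → take E (29 @ 133) → take A (31 @ 64) → take 10/16 of F → 20.00; 138/138 used.
Total value = 671.00

671.00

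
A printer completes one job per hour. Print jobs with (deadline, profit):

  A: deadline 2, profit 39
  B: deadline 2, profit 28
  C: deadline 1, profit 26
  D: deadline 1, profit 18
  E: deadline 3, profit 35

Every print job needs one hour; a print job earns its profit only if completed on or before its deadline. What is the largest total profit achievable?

102

Sort by profit descending; place each in the latest free slot ≤ its deadline.
By profit: A(d2,39), E(d3,35), B(d2,28), C(d1,26), D(d1,18)
A→slot 2; E→slot 3; B→slot 1; C skipped; D skipped.
Profit = 28 + 39 + 35 = 102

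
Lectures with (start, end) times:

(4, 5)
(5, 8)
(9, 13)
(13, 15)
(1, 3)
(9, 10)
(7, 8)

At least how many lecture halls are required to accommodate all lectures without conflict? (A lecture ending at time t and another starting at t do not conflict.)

Count concurrent intervals with a sweep; the peak is the room count.
starts: [1, 4, 5, 7, 9, 9, 13]
ends:   [3, 5, 8, 8, 10, 13, 15]
s1→1 e3→0 s4→1 e5→0 s5→1 s7→2  — peak 2.

2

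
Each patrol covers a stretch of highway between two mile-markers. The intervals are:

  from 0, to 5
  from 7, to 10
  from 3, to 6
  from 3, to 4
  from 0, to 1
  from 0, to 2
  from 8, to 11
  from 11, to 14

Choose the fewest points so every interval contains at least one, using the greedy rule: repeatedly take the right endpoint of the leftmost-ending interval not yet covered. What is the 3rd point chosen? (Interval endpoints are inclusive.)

10

Process intervals by earliest right end; each time one isn't hit yet, stab at its right endpoint.
By right end: [0,1]  [0,2]  [3,4]  [0,5]  [3,6]  [7,10]  [8,11]  [11,14]
[0,1] uncovered → point at 1; [3,4] uncovered → point at 4; [7,10] uncovered → point at 10; [11,14] uncovered → point at 14.
Points: 1, 4, 10, 14 (4 total).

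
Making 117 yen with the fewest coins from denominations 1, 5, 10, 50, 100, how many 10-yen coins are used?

Greedy: take as many of the largest coin as possible, then repeat with the remainder.
117 − 1×100→17 − 1×10→7 − 1×5→2 − 2×1→0
Count of 10: 1

1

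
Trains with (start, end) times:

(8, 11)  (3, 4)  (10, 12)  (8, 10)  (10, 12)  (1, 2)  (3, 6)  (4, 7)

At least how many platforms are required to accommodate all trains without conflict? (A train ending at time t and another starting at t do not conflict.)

3

The answer is the maximum number of intervals overlapping at any instant.
Events (time:±→running): 1:+→1 2:-→0 3:+→1 3:+→2 4:-→1 4:+→2 6:-→1 7:-→0 8:+→1 8:+→2 10:-→1 10:+→2 10:+→3 … peak 3.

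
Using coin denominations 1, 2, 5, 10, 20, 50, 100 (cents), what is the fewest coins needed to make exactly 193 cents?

Use the largest denomination that fits, subtract, and repeat.
193 − 1×100→93 − 1×50→43 − 2×20→3 − 1×2→1 − 1×1→0
Total coins = 1 + 1 + 2 + 1 + 1 = 6

6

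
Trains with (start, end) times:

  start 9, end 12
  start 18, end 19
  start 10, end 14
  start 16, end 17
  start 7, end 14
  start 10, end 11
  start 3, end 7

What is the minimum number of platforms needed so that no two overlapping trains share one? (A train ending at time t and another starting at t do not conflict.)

The answer is the maximum number of intervals overlapping at any instant.
starts: [3, 7, 9, 10, 10, 16, 18]
ends:   [7, 11, 12, 14, 14, 17, 19]
s3→1 e7→0 s7→1 s9→2 s10→3 s10→4  — peak 4.

4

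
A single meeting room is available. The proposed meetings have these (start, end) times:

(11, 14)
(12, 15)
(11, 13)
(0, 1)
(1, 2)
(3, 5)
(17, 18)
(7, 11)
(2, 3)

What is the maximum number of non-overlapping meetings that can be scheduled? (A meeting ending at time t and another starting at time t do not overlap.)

7

Greedy by earliest finish: after sorting by end time, pick each interval compatible with the last pick.
By end time: (0,1), (1,2), (2,3), (3,5), (7,11), (11,13), (11,14), (12,15), (17,18).
Pick (0,1); next start ≥ 1 → (1,2); next start ≥ 2 → (2,3); next start ≥ 3 → (3,5); next start ≥ 5 → (7,11); next start ≥ 11 → (11,13); next start ≥ 13 → (17,18).
Selected 7 meetings.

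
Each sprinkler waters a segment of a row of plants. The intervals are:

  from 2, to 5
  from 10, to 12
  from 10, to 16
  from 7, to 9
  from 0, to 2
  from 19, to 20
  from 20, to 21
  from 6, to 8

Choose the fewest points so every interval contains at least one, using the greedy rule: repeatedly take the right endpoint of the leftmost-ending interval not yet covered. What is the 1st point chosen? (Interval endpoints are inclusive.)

2

By right end: [0,2]  [2,5]  [6,8]  [7,9]  [10,12]  [10,16]  [19,20]  [20,21]
[0,2] uncovered → point at 2; [6,8] uncovered → point at 8; [10,12] uncovered → point at 12; [19,20] uncovered → point at 20.
Points: 2, 8, 12, 20 (4 total).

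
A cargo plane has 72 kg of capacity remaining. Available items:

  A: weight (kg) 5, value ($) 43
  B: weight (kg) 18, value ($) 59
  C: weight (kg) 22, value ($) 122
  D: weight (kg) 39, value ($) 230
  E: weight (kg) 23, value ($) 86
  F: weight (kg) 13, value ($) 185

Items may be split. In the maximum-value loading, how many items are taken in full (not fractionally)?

Sort by value per unit weight and fill in that order.
Order: F (185/13=14.23) > A (43/5=8.60) > D (230/39=5.90) > C (122/22=5.55) > E (86/23=3.74) > B (59/18=3.28)
Fill: take F (13 @ 185) → take A (5 @ 43) → take D (39 @ 230) → take 15/22 of C → 83.18; 72/72 used.
3 item(s) taken whole; one partial (take 15/22 of C).

3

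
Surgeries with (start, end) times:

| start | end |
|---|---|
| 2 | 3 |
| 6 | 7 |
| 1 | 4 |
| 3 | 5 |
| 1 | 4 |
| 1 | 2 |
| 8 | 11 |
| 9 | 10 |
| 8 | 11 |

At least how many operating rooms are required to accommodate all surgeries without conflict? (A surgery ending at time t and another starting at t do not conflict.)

3

The answer is the maximum number of intervals overlapping at any instant.
starts: [1, 1, 1, 2, 3, 6, 8, 8, 9]
ends:   [2, 3, 4, 4, 5, 7, 10, 11, 11]
s1→1 s1→2 s1→3  — peak 3.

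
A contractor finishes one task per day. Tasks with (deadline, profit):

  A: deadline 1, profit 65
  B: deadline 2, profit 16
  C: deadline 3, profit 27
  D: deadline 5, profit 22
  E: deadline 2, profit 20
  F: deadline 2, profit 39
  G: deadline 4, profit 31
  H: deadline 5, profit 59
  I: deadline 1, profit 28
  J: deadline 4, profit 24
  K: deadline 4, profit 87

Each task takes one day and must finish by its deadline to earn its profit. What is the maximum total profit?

Sort by profit descending; place each in the latest free slot ≤ its deadline.
Profit order: K=87 A=65 H=59 F=39 G=31 I=28 C=27 J=24 D=22 E=20 B=16
Assign: K→slot 4, A→slot 1, H→slot 5, F→slot 2, G→slot 3, I skipped, C skipped, J skipped, D skipped, E skipped, B skipped.
Slots: [1:A] [2:F] [3:G] [4:K] [5:H]
Profit = 65 + 39 + 31 + 87 + 59 = 281

281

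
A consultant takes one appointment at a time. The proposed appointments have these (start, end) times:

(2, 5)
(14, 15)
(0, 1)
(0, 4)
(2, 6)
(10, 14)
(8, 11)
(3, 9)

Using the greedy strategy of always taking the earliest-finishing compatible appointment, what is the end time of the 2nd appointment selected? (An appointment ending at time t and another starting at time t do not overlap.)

5

Sorted by end: (0,1)  (0,4)  (2,5)  (2,6)  (3,9)  (8,11)  (10,14)  (14,15)
take (0,1); take (2,5); skip (2,6); skip (3,9); take (8,11); take (14,15).
Selected: (0,1) (2,5) (8,11) (14,15)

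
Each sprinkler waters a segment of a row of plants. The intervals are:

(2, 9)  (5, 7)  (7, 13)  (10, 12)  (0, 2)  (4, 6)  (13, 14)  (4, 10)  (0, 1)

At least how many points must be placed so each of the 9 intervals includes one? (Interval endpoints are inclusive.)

Sorted: [0,1] [0,2] [4,6] [5,7] [2,9] [4,10] [10,12] [7,13] [13,14]
{[0,1],[0,2]} hit by 1; {[4,6],[5,7],[2,9],[4,10]} hit by 6; {[10,12],[7,13]} hit by 12; {[13,14]} hit by 14.
Points: 1, 6, 12, 14 (4 total).

4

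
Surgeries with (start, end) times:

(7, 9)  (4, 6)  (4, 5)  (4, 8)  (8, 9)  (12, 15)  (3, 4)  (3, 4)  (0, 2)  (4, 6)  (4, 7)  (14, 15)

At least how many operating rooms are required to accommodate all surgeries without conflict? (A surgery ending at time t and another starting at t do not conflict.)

5

Events (time:±→running): 0:+→1 2:-→0 3:+→1 3:+→2 4:-→1 4:-→0 4:+→1 4:+→2 4:+→3 4:+→4 4:+→5 … peak 5.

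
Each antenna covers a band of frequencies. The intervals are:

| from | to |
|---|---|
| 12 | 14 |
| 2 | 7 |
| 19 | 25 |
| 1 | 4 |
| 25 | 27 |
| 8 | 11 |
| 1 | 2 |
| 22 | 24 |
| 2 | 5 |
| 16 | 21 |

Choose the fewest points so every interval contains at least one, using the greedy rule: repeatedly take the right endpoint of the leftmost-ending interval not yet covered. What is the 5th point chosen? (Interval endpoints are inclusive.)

Sort by right endpoint; whenever an interval is uncovered, place a point at its right end.
Sorted: [1,2] [1,4] [2,5] [2,7] [8,11] [12,14] [16,21] [22,24] [19,25] [25,27]
{[1,2],[1,4],[2,5],[2,7]} hit by 2; {[8,11]} hit by 11; {[12,14]} hit by 14; {[16,21]} hit by 21; {[22,24],[19,25]} hit by 24; {[25,27]} hit by 27.
Points: 2, 11, 14, 21, 24, 27 (6 total).

24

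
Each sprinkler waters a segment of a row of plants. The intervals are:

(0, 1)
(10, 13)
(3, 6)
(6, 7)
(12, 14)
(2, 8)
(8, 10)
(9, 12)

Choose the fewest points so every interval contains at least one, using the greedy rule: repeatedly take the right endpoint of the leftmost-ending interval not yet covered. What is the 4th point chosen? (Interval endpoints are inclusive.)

14

By right end: [0,1]  [3,6]  [6,7]  [2,8]  [8,10]  [9,12]  [10,13]  [12,14]
[0,1] uncovered → point at 1; [3,6] uncovered → point at 6; [8,10] uncovered → point at 10; [12,14] uncovered → point at 14.
Points: 1, 6, 10, 14 (4 total).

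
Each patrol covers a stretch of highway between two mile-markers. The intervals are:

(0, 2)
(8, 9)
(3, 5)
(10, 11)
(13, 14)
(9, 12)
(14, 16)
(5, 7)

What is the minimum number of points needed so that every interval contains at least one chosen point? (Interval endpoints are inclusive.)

5

Process intervals by earliest right end; each time one isn't hit yet, stab at its right endpoint.
Sorted: [0,2] [3,5] [5,7] [8,9] [10,11] [9,12] [13,14] [14,16]
{[0,2]} hit by 2; {[3,5],[5,7]} hit by 5; {[8,9]} hit by 9; {[10,11],[9,12]} hit by 11; {[13,14],[14,16]} hit by 14.
Points: 2, 5, 9, 11, 14 (5 total).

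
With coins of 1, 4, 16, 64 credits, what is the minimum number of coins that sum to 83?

5

83 − 1×64→19 − 1×16→3 − 3×1→0
Total coins = 1 + 1 + 3 = 5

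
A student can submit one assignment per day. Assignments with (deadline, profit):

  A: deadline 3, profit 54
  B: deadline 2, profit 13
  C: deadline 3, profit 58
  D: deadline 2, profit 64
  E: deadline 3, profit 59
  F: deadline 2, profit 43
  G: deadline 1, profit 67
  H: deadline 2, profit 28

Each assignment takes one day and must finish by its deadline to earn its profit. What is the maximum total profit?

Sort by profit descending; place each in the latest free slot ≤ its deadline.
Profit order: G=67 D=64 E=59 C=58 A=54 F=43 H=28 B=13
Assign: G→slot 1, D→slot 2, E→slot 3, C skipped, A skipped, F skipped, H skipped, B skipped.
Slots: [1:G] [2:D] [3:E]
Profit = 67 + 64 + 59 = 190

190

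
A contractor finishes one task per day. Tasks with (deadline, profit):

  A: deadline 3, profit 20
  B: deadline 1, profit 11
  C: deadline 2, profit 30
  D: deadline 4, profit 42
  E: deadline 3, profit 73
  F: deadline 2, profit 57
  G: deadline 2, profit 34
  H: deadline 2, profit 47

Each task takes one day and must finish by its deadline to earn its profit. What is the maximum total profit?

219

Take jobs in profit order; each goes to the latest open slot no later than its deadline.
Profit order: E=73 F=57 H=47 D=42 G=34 C=30 A=20 B=11
Assign: E→slot 3, F→slot 2, H→slot 1, D→slot 4, G skipped, C skipped, A skipped, B skipped.
Slots: [1:H] [2:F] [3:E] [4:D]
Profit = 47 + 57 + 73 + 42 = 219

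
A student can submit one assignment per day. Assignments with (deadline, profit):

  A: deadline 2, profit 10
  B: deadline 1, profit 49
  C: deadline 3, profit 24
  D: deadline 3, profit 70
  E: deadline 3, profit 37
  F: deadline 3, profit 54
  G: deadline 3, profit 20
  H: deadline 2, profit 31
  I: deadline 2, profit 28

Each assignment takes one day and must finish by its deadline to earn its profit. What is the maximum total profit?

173

Sort by profit descending; place each in the latest free slot ≤ its deadline.
By profit: D(d3,70), F(d3,54), B(d1,49), E(d3,37), H(d2,31), I(d2,28), C(d3,24), G(d3,20), A(d2,10)
D→slot 3; F→slot 2; B→slot 1; E skipped; H skipped; I skipped; C skipped; G skipped; A skipped.
Profit = 49 + 54 + 70 = 173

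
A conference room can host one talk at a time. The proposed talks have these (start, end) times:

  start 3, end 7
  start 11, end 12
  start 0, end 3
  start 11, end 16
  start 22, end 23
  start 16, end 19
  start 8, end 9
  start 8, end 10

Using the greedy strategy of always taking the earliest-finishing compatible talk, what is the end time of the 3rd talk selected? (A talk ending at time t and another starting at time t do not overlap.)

Order by finish time; keep every interval that doesn't clash with the previous kept one.
By end time: (0,3), (3,7), (8,9), (8,10), (11,12), (11,16), (16,19), (22,23).
Pick (0,3); next start ≥ 3 → (3,7); next start ≥ 7 → (8,9); next start ≥ 9 → (11,12); next start ≥ 12 → (16,19); next start ≥ 19 → (22,23).
Selected: (0,3) (3,7) (8,9) (11,12) (16,19) (22,23)

9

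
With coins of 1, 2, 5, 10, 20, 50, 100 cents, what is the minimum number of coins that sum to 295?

6

Use the largest denomination that fits, subtract, and repeat.
295 = 2×100 + 1×50 + 2×20 + 1×5
Total coins = 2 + 1 + 2 + 1 = 6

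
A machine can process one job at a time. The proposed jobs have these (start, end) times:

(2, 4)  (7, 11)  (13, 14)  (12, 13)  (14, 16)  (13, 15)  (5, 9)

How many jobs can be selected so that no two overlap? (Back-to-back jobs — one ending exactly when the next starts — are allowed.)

5

Sorted by end: (2,4)  (5,9)  (7,11)  (12,13)  (13,14)  (13,15)  (14,16)
take (2,4); take (5,9); skip (7,11); take (12,13); take (13,14); skip (13,15); take (14,16).
Selected 5 jobs.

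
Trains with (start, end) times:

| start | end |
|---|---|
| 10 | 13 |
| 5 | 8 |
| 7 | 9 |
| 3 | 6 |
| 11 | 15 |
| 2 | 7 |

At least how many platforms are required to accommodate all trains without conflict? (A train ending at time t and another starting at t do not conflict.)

3

The answer is the maximum number of intervals overlapping at any instant.
Events (time:±→running): 2:+→1 3:+→2 5:+→3 … peak 3.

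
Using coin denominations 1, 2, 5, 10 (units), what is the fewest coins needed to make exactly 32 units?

4

Greedy: take as many of the largest coin as possible, then repeat with the remainder.
32 = 3×10 + 1×2
Total coins = 3 + 1 = 4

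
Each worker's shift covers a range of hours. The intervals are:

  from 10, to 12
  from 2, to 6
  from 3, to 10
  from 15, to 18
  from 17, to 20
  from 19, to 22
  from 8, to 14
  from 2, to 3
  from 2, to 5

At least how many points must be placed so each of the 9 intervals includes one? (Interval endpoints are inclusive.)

Sort by right endpoint; whenever an interval is uncovered, place a point at its right end.
Sorted: [2,3] [2,5] [2,6] [3,10] [10,12] [8,14] [15,18] [17,20] [19,22]
{[2,3],[2,5],[2,6],[3,10]} hit by 3; {[10,12],[8,14]} hit by 12; {[15,18],[17,20]} hit by 18; {[19,22]} hit by 22.
Points: 3, 12, 18, 22 (4 total).

4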